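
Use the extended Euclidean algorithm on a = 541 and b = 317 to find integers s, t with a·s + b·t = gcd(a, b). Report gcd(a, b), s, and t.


Euclidean algorithm on (541, 317) — divide until remainder is 0:
  541 = 1 · 317 + 224
  317 = 1 · 224 + 93
  224 = 2 · 93 + 38
  93 = 2 · 38 + 17
  38 = 2 · 17 + 4
  17 = 4 · 4 + 1
  4 = 4 · 1 + 0
gcd(541, 317) = 1.
Track Bezout coefficients alongside the remainders: start with r₀ = 541 = a·1 + b·0 (s = 1, t = 0) and r₁ = 317 = a·0 + b·1 (s = 0, t = 1); each new remainder r_{k+1} = r_{k-1} − q_k·r_k inherits s_{k+1} = s_{k-1} − q_k·s_k, t_{k+1} = t_{k-1} − q_k·t_k, so r_k = a·s_k + b·t_k at every step:
  q = 1: r = 224, s = 1 − 1·0 = 1, t = 0 − 1·1 = -1  (check: 541·1 + 317·(-1) = 224)
  q = 1: r = 93, s = 0 − 1·1 = -1, t = 1 − 1·(-1) = 2  (check: 541·(-1) + 317·2 = 93)
  q = 2: r = 38, s = 1 − 2·(-1) = 3, t = -1 − 2·2 = -5  (check: 541·3 + 317·(-5) = 38)
  q = 2: r = 17, s = -1 − 2·3 = -7, t = 2 − 2·(-5) = 12  (check: 541·(-7) + 317·12 = 17)
  q = 2: r = 4, s = 3 − 2·(-7) = 17, t = -5 − 2·12 = -29  (check: 541·17 + 317·(-29) = 4)
  q = 4: r = 1, s = -7 − 4·17 = -75, t = 12 − 4·(-29) = 128  (check: 541·(-75) + 317·128 = 1)
The row with r = 1 (the gcd) gives the Bezout coefficients s = -75, t = 128.
Result: 541 · (-75) + 317 · (128) = 1.

gcd(541, 317) = 1; s = -75, t = 128 (check: 541·(-75) + 317·128 = 1).


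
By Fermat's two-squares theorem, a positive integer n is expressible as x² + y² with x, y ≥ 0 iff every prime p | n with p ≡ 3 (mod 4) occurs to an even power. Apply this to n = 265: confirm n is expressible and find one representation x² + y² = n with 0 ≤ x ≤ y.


Step 1: Factor n = 265 = 5 · 53.
Step 2: Check the mod-4 condition on each prime factor: 5 ≡ 1 (mod 4), exponent 1; 53 ≡ 1 (mod 4), exponent 1.
All primes ≡ 3 (mod 4) appear to even exponent (or don't appear), so by the two-squares theorem n IS expressible as a sum of two squares.
Step 3: Build a representation. Here n = 5 · 53 is a product of primes ≡ 1 (mod 4). Each prime p ≡ 1 (mod 4) is itself a sum of two squares; find a² by testing p − a² for a perfect square:
  5: 5 − 1² = 4 = 2² ⇒ 5 = 1² + 2².
  53: 53 − 1² = 52, 53 − 2² = 49 = 7² ⇒ 53 = 2² + 7².
  Combine using the Brahmagupta–Fibonacci identity (a² + b²)(c² + d²) = (ac − bd)² + (ad + bc)² = (ac + bd)² + (ad − bc)²:
  5 · 53 = 265: from (1² + 2²)(2² + 7²), take (1·2 − 2·7, 1·7 + 2·2) = (2 − 14, 7 + 4) = (-12, 11); dropping signs (only squares matter) gives (12, 11); check 12² + 11² = 144 + 121 = 265 ✓.
Step 4: Order so x ≤ y and verify: 11² + 12² = 121 + 144 = 265 = n. ✓

n = 265 = 11² + 12² (one valid representation with x ≤ y).


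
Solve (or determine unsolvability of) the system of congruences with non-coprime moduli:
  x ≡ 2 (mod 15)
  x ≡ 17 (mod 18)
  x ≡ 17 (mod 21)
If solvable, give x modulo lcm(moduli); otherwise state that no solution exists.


Moduli 15, 18, 21 are not pairwise coprime, so CRT works modulo lcm(m_i) when all pairwise compatibility conditions hold.
Pairwise compatibility: gcd(m_i, m_j) must divide a_i - a_j for every pair.
Merge one congruence at a time:
  Start: x ≡ 2 (mod 15).
  Combine with x ≡ 17 (mod 18): gcd(15, 18) = 3; 17 - 2 = 15, which IS divisible by 3, so compatible.
    Write x = 2 + 15·t and substitute into x ≡ 17 (mod 18): 15·t ≡ 17 − 2 = 15 (mod 18).
    Divide the congruence (and modulus) by g = 3: 5·t ≡ 5 (mod 6).
    The inverse of 5 mod 6 is 5 (since 5·5 = 25 = 4·6 + 1), so t ≡ 5·5 = 25 ≡ 1 (mod 6).
    Then x = 2 + 15·1 = 17, valid modulo lcm(15, 18) = 90: x ≡ 17 (mod 90).
  Combine with x ≡ 17 (mod 21): gcd(90, 21) = 3; 17 - 17 = 0, which IS divisible by 3, so compatible.
    Write x = 17 + 90·t and substitute into x ≡ 17 (mod 21): 90·t ≡ 17 − 17 = 0 (mod 21).
    Divide the congruence (and modulus) by g = 3: 30·t ≡ 0 (mod 7).
    Reduce coefficients mod 7: 2·t ≡ 0 (mod 7).
    The inverse of 2 mod 7 is 4 (since 2·4 = 8 = 1·7 + 1), so t ≡ 4·0 = 0 ≡ 0 (mod 7).
    Then x = 17 + 90·0 = 17, valid modulo lcm(90, 21) = 630: x ≡ 17 (mod 630).
Verify: 17 mod 15 = 2, 17 mod 18 = 17, 17 mod 21 = 17.

x ≡ 17 (mod 630).


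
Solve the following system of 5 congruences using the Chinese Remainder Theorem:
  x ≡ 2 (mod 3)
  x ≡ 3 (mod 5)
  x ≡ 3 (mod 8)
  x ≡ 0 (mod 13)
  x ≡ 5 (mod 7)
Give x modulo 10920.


Product of moduli M = 3 · 5 · 8 · 13 · 7 = 10920.
Merge one congruence at a time:
  Start: x ≡ 2 (mod 3).
  Combine with x ≡ 3 (mod 5); new modulus lcm = 15.
    Write x = 2 + 3·t and substitute into x ≡ 3 (mod 5): 3·t ≡ 3 − 2 = 1 (mod 5).
    The inverse of 3 mod 5 is 2 (since 3·2 = 6 = 1·5 + 1), so t ≡ 2·1 = 2 ≡ 2 (mod 5).
    Then x = 2 + 3·2 = 8, valid modulo lcm(3, 5) = 15: x ≡ 8 (mod 15).
  Combine with x ≡ 3 (mod 8); new modulus lcm = 120.
    Write x = 8 + 15·t and substitute into x ≡ 3 (mod 8): 15·t ≡ 3 − 8 = -5 (mod 8).
    Reduce coefficients mod 8: 7·t ≡ 3 (mod 8).
    The inverse of 7 mod 8 is 7 (since 7·7 = 49 = 6·8 + 1), so t ≡ 7·3 = 21 ≡ 5 (mod 8).
    Then x = 8 + 15·5 = 83, valid modulo lcm(15, 8) = 120: x ≡ 83 (mod 120).
  Combine with x ≡ 0 (mod 13); new modulus lcm = 1560.
    Write x = 83 + 120·t and substitute into x ≡ 0 (mod 13): 120·t ≡ 0 − 83 = -83 (mod 13).
    Reduce coefficients mod 13: 3·t ≡ 8 (mod 13).
    The inverse of 3 mod 13 is 9 (since 3·9 = 27 = 2·13 + 1), so t ≡ 9·8 = 72 ≡ 7 (mod 13).
    Then x = 83 + 120·7 = 923, valid modulo lcm(120, 13) = 1560: x ≡ 923 (mod 1560).
  Combine with x ≡ 5 (mod 7); new modulus lcm = 10920.
    Write x = 923 + 1560·t and substitute into x ≡ 5 (mod 7): 1560·t ≡ 5 − 923 = -918 (mod 7).
    Reduce coefficients mod 7: 6·t ≡ 6 (mod 7).
    The inverse of 6 mod 7 is 6 (since 6·6 = 36 = 5·7 + 1), so t ≡ 6·6 = 36 ≡ 1 (mod 7).
    Then x = 923 + 1560·1 = 2483, valid modulo lcm(1560, 7) = 10920: x ≡ 2483 (mod 10920).
Verify against each original: 2483 mod 3 = 2, 2483 mod 5 = 3, 2483 mod 8 = 3, 2483 mod 13 = 0, 2483 mod 7 = 5.

x ≡ 2483 (mod 10920).


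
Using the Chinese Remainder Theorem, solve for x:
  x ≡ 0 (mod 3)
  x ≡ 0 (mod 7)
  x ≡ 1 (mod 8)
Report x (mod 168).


Moduli 3, 7, 8 are pairwise coprime; by CRT there is a unique solution modulo M = 3 · 7 · 8 = 168.
Solve pairwise, accumulating the modulus:
  Start with x ≡ 0 (mod 3).
  Combine with x ≡ 0 (mod 7): since gcd(3, 7) = 1, we get a unique residue mod 21.
    Write x = 0 + 3·t and substitute into x ≡ 0 (mod 7): 3·t ≡ 0 − 0 = 0 (mod 7).
    The inverse of 3 mod 7 is 5 (since 3·5 = 15 = 2·7 + 1), so t ≡ 5·0 = 0 ≡ 0 (mod 7).
    Then x = 0 + 3·0 = 0, valid modulo lcm(3, 7) = 21: x ≡ 0 (mod 21).
  Combine with x ≡ 1 (mod 8): since gcd(21, 8) = 1, we get a unique residue mod 168.
    Write x = 0 + 21·t and substitute into x ≡ 1 (mod 8): 21·t ≡ 1 − 0 = 1 (mod 8).
    Reduce coefficients mod 8: 5·t ≡ 1 (mod 8).
    The inverse of 5 mod 8 is 5 (since 5·5 = 25 = 3·8 + 1), so t ≡ 5·1 = 5 ≡ 5 (mod 8).
    Then x = 0 + 21·5 = 105, valid modulo lcm(21, 8) = 168: x ≡ 105 (mod 168).
Verify: 105 mod 3 = 0 ✓, 105 mod 7 = 0 ✓, 105 mod 8 = 1 ✓.

x ≡ 105 (mod 168).


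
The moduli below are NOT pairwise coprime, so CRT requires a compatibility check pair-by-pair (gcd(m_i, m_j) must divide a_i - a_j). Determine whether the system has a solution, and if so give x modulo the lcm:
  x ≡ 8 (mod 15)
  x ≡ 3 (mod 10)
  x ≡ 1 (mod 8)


Moduli 15, 10, 8 are not pairwise coprime, so CRT works modulo lcm(m_i) when all pairwise compatibility conditions hold.
Pairwise compatibility: gcd(m_i, m_j) must divide a_i - a_j for every pair.
Merge one congruence at a time:
  Start: x ≡ 8 (mod 15).
  Combine with x ≡ 3 (mod 10): gcd(15, 10) = 5; 3 - 8 = -5, which IS divisible by 5, so compatible.
    Write x = 8 + 15·t and substitute into x ≡ 3 (mod 10): 15·t ≡ 3 − 8 = -5 (mod 10).
    Divide the congruence (and modulus) by g = 5: 3·t ≡ -1 (mod 2).
    Reduce coefficients mod 2: 1·t ≡ 1 (mod 2).
    So t ≡ 1 (mod 2).
    Then x = 8 + 15·1 = 23, valid modulo lcm(15, 10) = 30: x ≡ 23 (mod 30).
  Combine with x ≡ 1 (mod 8): gcd(30, 8) = 2; 1 - 23 = -22, which IS divisible by 2, so compatible.
    Write x = 23 + 30·t and substitute into x ≡ 1 (mod 8): 30·t ≡ 1 − 23 = -22 (mod 8).
    Divide the congruence (and modulus) by g = 2: 15·t ≡ -11 (mod 4).
    Reduce coefficients mod 4: 3·t ≡ 1 (mod 4).
    The inverse of 3 mod 4 is 3 (since 3·3 = 9 = 2·4 + 1), so t ≡ 3·1 = 3 ≡ 3 (mod 4).
    Then x = 23 + 30·3 = 113, valid modulo lcm(30, 8) = 120: x ≡ 113 (mod 120).
Verify: 113 mod 15 = 8, 113 mod 10 = 3, 113 mod 8 = 1.

x ≡ 113 (mod 120).


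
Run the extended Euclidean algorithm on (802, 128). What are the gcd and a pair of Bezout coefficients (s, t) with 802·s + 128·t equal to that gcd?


Euclidean algorithm on (802, 128) — divide until remainder is 0:
  802 = 6 · 128 + 34
  128 = 3 · 34 + 26
  34 = 1 · 26 + 8
  26 = 3 · 8 + 2
  8 = 4 · 2 + 0
gcd(802, 128) = 2.
Track Bezout coefficients alongside the remainders: start with r₀ = 802 = a·1 + b·0 (s = 1, t = 0) and r₁ = 128 = a·0 + b·1 (s = 0, t = 1); each new remainder r_{k+1} = r_{k-1} − q_k·r_k inherits s_{k+1} = s_{k-1} − q_k·s_k, t_{k+1} = t_{k-1} − q_k·t_k, so r_k = a·s_k + b·t_k at every step:
  q = 6: r = 34, s = 1 − 6·0 = 1, t = 0 − 6·1 = -6  (check: 802·1 + 128·(-6) = 34)
  q = 3: r = 26, s = 0 − 3·1 = -3, t = 1 − 3·(-6) = 19  (check: 802·(-3) + 128·19 = 26)
  q = 1: r = 8, s = 1 − 1·(-3) = 4, t = -6 − 1·19 = -25  (check: 802·4 + 128·(-25) = 8)
  q = 3: r = 2, s = -3 − 3·4 = -15, t = 19 − 3·(-25) = 94  (check: 802·(-15) + 128·94 = 2)
The row with r = 2 (the gcd) gives the Bezout coefficients s = -15, t = 94.
Result: 802 · (-15) + 128 · (94) = 2.

gcd(802, 128) = 2; s = -15, t = 94 (check: 802·(-15) + 128·94 = 2).


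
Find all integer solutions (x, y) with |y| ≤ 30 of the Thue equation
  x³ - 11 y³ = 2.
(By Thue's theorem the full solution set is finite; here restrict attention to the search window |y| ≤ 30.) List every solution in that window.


The equation is x³ - 11y³ = 2. For fixed y, x³ = 11·y³ + 2, so a solution requires the RHS to be a perfect cube.
Strategy: iterate y from -30 to 30, compute RHS = 11·y³ + 2, and check whether it is a (positive or negative) perfect cube.
Check small values of y:
  y = 0: RHS = 2 is not a perfect cube.
  y = 1: RHS = 13 is not a perfect cube.
  y = -1: RHS = -9 is not a perfect cube.
  y = 2: RHS = 90 is not a perfect cube.
  y = -2: RHS = -86 is not a perfect cube.
  y = 3: RHS = 299 is not a perfect cube.
  y = -3: RHS = -295 is not a perfect cube.
Continuing the search up to |y| = 30 finds no solutions either.
No (x, y) in the scanned range satisfies the equation.

No integer solutions with |y| ≤ 30.


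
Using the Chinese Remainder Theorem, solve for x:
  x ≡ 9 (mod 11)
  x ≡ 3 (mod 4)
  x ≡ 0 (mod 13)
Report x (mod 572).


Moduli 11, 4, 13 are pairwise coprime; by CRT there is a unique solution modulo M = 11 · 4 · 13 = 572.
Solve pairwise, accumulating the modulus:
  Start with x ≡ 9 (mod 11).
  Combine with x ≡ 3 (mod 4): since gcd(11, 4) = 1, we get a unique residue mod 44.
    Write x = 9 + 11·t and substitute into x ≡ 3 (mod 4): 11·t ≡ 3 − 9 = -6 (mod 4).
    Reduce coefficients mod 4: 3·t ≡ 2 (mod 4).
    The inverse of 3 mod 4 is 3 (since 3·3 = 9 = 2·4 + 1), so t ≡ 3·2 = 6 ≡ 2 (mod 4).
    Then x = 9 + 11·2 = 31, valid modulo lcm(11, 4) = 44: x ≡ 31 (mod 44).
  Combine with x ≡ 0 (mod 13): since gcd(44, 13) = 1, we get a unique residue mod 572.
    Write x = 31 + 44·t and substitute into x ≡ 0 (mod 13): 44·t ≡ 0 − 31 = -31 (mod 13).
    Reduce coefficients mod 13: 5·t ≡ 8 (mod 13).
    The inverse of 5 mod 13 is 8 (since 5·8 = 40 = 3·13 + 1), so t ≡ 8·8 = 64 ≡ 12 (mod 13).
    Then x = 31 + 44·12 = 559, valid modulo lcm(44, 13) = 572: x ≡ 559 (mod 572).
Verify: 559 mod 11 = 9 ✓, 559 mod 4 = 3 ✓, 559 mod 13 = 0 ✓.

x ≡ 559 (mod 572).


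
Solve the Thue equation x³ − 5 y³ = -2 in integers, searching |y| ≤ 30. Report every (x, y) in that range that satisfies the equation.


The equation is x³ - 5y³ = -2. For fixed y, x³ = 5·y³ − 2, so a solution requires the RHS to be a perfect cube.
Strategy: iterate y from -30 to 30, compute RHS = 5·y³ − 2, and check whether it is a (positive or negative) perfect cube.
Check small values of y:
  y = 0: RHS = -2 is not a perfect cube.
  y = 1: RHS = 3 is not a perfect cube.
  y = -1: RHS = -7 is not a perfect cube.
  y = 2: RHS = 38 is not a perfect cube.
  y = -2: RHS = -42 is not a perfect cube.
  y = 3: RHS = 133 is not a perfect cube.
  y = -3: RHS = -137 is not a perfect cube.
Continuing the search up to |y| = 30 finds no solutions either.
No (x, y) in the scanned range satisfies the equation.

No integer solutions with |y| ≤ 30.


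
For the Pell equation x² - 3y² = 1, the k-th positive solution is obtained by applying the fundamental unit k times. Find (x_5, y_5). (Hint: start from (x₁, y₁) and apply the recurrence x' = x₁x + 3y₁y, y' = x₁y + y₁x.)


Step 1: Find the fundamental solution (x₁, y₁) of x² - 3y² = 1.
  Expand √3 as a continued fraction. a₀ = ⌊√3⌋ = 1; iterate m_{k+1} = d_k·a_k − m_k, d_{k+1} = (3 − m_{k+1}²)/d_k, a_{k+1} = ⌊(a₀ + m_{k+1})/d_{k+1}⌋ (starting m₀ = 0, d₀ = 1), with convergents p_k = a_k·p_{k-1} + p_{k-2}, q_k = a_k·q_{k-1} + q_{k-2} (p₋₁ = 1, q₋₁ = 0):
  k = 0: a₀ = 1; p₀/q₀ = 1/1; p₀² − 3·q₀² = 1 − 3 = -2.
  k = 1: m = 1, d = 2, a = ⌊(1 + 1)/2⌋ = 1; p/q = (1·1 + 1)/(1·1 + 0) = 2/1; p² − 3·q² = 4 − 3 = 1.
  The first convergent with p² − 3·q² = 1 gives the fundamental solution (x₁, y₁) = (2, 1).
Step 2: Apply the recurrence (x_{n+1}, y_{n+1}) = (x₁x_n + 3y₁y_n, x₁y_n + y₁x_n) repeatedly.
  From (x_1, y_1) = (2, 1): x_2 = 2·2 + 3·1·1 = 7; y_2 = 2·1 + 1·2 = 4.
  From (x_2, y_2) = (7, 4): x_3 = 2·7 + 3·1·4 = 26; y_3 = 2·4 + 1·7 = 15.
  From (x_3, y_3) = (26, 15): x_4 = 2·26 + 3·1·15 = 97; y_4 = 2·15 + 1·26 = 56.
  From (x_4, y_4) = (97, 56): x_5 = 2·97 + 3·1·56 = 362; y_5 = 2·56 + 1·97 = 209.
Step 3: Verify x_5² - 3·y_5² = 131044 - 131043 = 1 (should be 1). ✓

(x_1, y_1) = (2, 1); (x_5, y_5) = (362, 209).


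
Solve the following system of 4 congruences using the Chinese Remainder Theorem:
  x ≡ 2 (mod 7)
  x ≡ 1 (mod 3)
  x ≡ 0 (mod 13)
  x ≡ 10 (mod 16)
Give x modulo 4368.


Product of moduli M = 7 · 3 · 13 · 16 = 4368.
Merge one congruence at a time:
  Start: x ≡ 2 (mod 7).
  Combine with x ≡ 1 (mod 3); new modulus lcm = 21.
    Write x = 2 + 7·t and substitute into x ≡ 1 (mod 3): 7·t ≡ 1 − 2 = -1 (mod 3).
    Reduce coefficients mod 3: 1·t ≡ 2 (mod 3).
    So t ≡ 2 (mod 3).
    Then x = 2 + 7·2 = 16, valid modulo lcm(7, 3) = 21: x ≡ 16 (mod 21).
  Combine with x ≡ 0 (mod 13); new modulus lcm = 273.
    Write x = 16 + 21·t and substitute into x ≡ 0 (mod 13): 21·t ≡ 0 − 16 = -16 (mod 13).
    Reduce coefficients mod 13: 8·t ≡ 10 (mod 13).
    The inverse of 8 mod 13 is 5 (since 8·5 = 40 = 3·13 + 1), so t ≡ 5·10 = 50 ≡ 11 (mod 13).
    Then x = 16 + 21·11 = 247, valid modulo lcm(21, 13) = 273: x ≡ 247 (mod 273).
  Combine with x ≡ 10 (mod 16); new modulus lcm = 4368.
    Write x = 247 + 273·t and substitute into x ≡ 10 (mod 16): 273·t ≡ 10 − 247 = -237 (mod 16).
    Reduce coefficients mod 16: 1·t ≡ 3 (mod 16).
    So t ≡ 3 (mod 16).
    Then x = 247 + 273·3 = 1066, valid modulo lcm(273, 16) = 4368: x ≡ 1066 (mod 4368).
Verify against each original: 1066 mod 7 = 2, 1066 mod 3 = 1, 1066 mod 13 = 0, 1066 mod 16 = 10.

x ≡ 1066 (mod 4368).


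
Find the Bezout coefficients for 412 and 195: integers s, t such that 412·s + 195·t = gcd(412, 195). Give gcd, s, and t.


Euclidean algorithm on (412, 195) — divide until remainder is 0:
  412 = 2 · 195 + 22
  195 = 8 · 22 + 19
  22 = 1 · 19 + 3
  19 = 6 · 3 + 1
  3 = 3 · 1 + 0
gcd(412, 195) = 1.
Track Bezout coefficients alongside the remainders: start with r₀ = 412 = a·1 + b·0 (s = 1, t = 0) and r₁ = 195 = a·0 + b·1 (s = 0, t = 1); each new remainder r_{k+1} = r_{k-1} − q_k·r_k inherits s_{k+1} = s_{k-1} − q_k·s_k, t_{k+1} = t_{k-1} − q_k·t_k, so r_k = a·s_k + b·t_k at every step:
  q = 2: r = 22, s = 1 − 2·0 = 1, t = 0 − 2·1 = -2  (check: 412·1 + 195·(-2) = 22)
  q = 8: r = 19, s = 0 − 8·1 = -8, t = 1 − 8·(-2) = 17  (check: 412·(-8) + 195·17 = 19)
  q = 1: r = 3, s = 1 − 1·(-8) = 9, t = -2 − 1·17 = -19  (check: 412·9 + 195·(-19) = 3)
  q = 6: r = 1, s = -8 − 6·9 = -62, t = 17 − 6·(-19) = 131  (check: 412·(-62) + 195·131 = 1)
The row with r = 1 (the gcd) gives the Bezout coefficients s = -62, t = 131.
Result: 412 · (-62) + 195 · (131) = 1.

gcd(412, 195) = 1; s = -62, t = 131 (check: 412·(-62) + 195·131 = 1).


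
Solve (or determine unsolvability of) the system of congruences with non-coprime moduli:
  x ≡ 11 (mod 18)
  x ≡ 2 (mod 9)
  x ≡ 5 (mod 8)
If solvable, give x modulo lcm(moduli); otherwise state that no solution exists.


Moduli 18, 9, 8 are not pairwise coprime, so CRT works modulo lcm(m_i) when all pairwise compatibility conditions hold.
Pairwise compatibility: gcd(m_i, m_j) must divide a_i - a_j for every pair.
Merge one congruence at a time:
  Start: x ≡ 11 (mod 18).
  Combine with x ≡ 2 (mod 9): gcd(18, 9) = 9; 2 - 11 = -9, which IS divisible by 9, so compatible.
    Write x = 11 + 18·t and substitute into x ≡ 2 (mod 9): 18·t ≡ 2 − 11 = -9 (mod 9).
    Divide the congruence (and modulus) by g = 9: 2·t ≡ -1 (mod 1).
    Modulo 1 every t works; take t = 0.
    Then x = 11 + 18·0 = 11, valid modulo lcm(18, 9) = 18: x ≡ 11 (mod 18).
  Combine with x ≡ 5 (mod 8): gcd(18, 8) = 2; 5 - 11 = -6, which IS divisible by 2, so compatible.
    Write x = 11 + 18·t and substitute into x ≡ 5 (mod 8): 18·t ≡ 5 − 11 = -6 (mod 8).
    Divide the congruence (and modulus) by g = 2: 9·t ≡ -3 (mod 4).
    Reduce coefficients mod 4: 1·t ≡ 1 (mod 4).
    So t ≡ 1 (mod 4).
    Then x = 11 + 18·1 = 29, valid modulo lcm(18, 8) = 72: x ≡ 29 (mod 72).
Verify: 29 mod 18 = 11, 29 mod 9 = 2, 29 mod 8 = 5.

x ≡ 29 (mod 72).


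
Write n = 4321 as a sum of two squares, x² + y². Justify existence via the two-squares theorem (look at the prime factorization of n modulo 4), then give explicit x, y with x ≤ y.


Step 1: Factor n = 4321 = 29 · 149.
Step 2: Check the mod-4 condition on each prime factor: 29 ≡ 1 (mod 4), exponent 1; 149 ≡ 1 (mod 4), exponent 1.
All primes ≡ 3 (mod 4) appear to even exponent (or don't appear), so by the two-squares theorem n IS expressible as a sum of two squares.
Step 3: Build a representation. Here n = 29 · 149 is a product of primes ≡ 1 (mod 4). Each prime p ≡ 1 (mod 4) is itself a sum of two squares; find a² by testing p − a² for a perfect square:
  29: 29 − 1² = 28, 29 − 2² = 25 = 5² ⇒ 29 = 2² + 5².
  149: 149 − 1² = 148, 149 − 2² = 145, 149 − 3² = 140, 149 − 4² = 133, 149 − 5² = 124, 149 − 6² = 113, 149 − 7² = 100 = 10² ⇒ 149 = 7² + 10².
  Combine using the Brahmagupta–Fibonacci identity (a² + b²)(c² + d²) = (ac − bd)² + (ad + bc)² = (ac + bd)² + (ad − bc)²:
  29 · 149 = 4321: from (2² + 5²)(7² + 10²), take (2·7 − 5·10, 2·10 + 5·7) = (14 − 50, 20 + 35) = (-36, 55); dropping signs (only squares matter) gives (36, 55); check 36² + 55² = 1296 + 3025 = 4321 ✓.
Step 4: Order so x ≤ y and verify: 36² + 55² = 1296 + 3025 = 4321 = n. ✓

n = 4321 = 36² + 55² (one valid representation with x ≤ y).


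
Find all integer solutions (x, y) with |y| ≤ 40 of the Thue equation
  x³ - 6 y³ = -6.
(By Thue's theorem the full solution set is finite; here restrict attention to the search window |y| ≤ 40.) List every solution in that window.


The equation is x³ - 6y³ = -6. For fixed y, x³ = 6·y³ − 6, so a solution requires the RHS to be a perfect cube.
Strategy: iterate y from -40 to 40, compute RHS = 6·y³ − 6, and check whether it is a (positive or negative) perfect cube.
Check small values of y:
  y = 0: RHS = -6 is not a perfect cube.
  y = 1: RHS = 0 = (0)³ ⇒ x = 0 works.
  y = -1: RHS = -12 is not a perfect cube.
  y = 2: RHS = 42 is not a perfect cube.
  y = -2: RHS = -54 is not a perfect cube.
  y = 3: RHS = 156 is not a perfect cube.
  y = -3: RHS = -168 is not a perfect cube.
Continuing the search up to |y| = 40 finds no further solutions beyond those listed.
Collected solutions: (0, 1).

Solutions (with |y| ≤ 40): (0, 1).


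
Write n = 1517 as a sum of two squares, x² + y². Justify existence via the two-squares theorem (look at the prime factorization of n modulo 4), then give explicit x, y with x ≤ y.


Step 1: Factor n = 1517 = 37 · 41.
Step 2: Check the mod-4 condition on each prime factor: 37 ≡ 1 (mod 4), exponent 1; 41 ≡ 1 (mod 4), exponent 1.
All primes ≡ 3 (mod 4) appear to even exponent (or don't appear), so by the two-squares theorem n IS expressible as a sum of two squares.
Step 3: Build a representation. Here n = 37 · 41 is a product of primes ≡ 1 (mod 4). Each prime p ≡ 1 (mod 4) is itself a sum of two squares; find a² by testing p − a² for a perfect square:
  37: 37 − 1² = 36 = 6² ⇒ 37 = 1² + 6².
  41: 41 − 1² = 40, 41 − 2² = 37, 41 − 3² = 32, 41 − 4² = 25 = 5² ⇒ 41 = 4² + 5².
  Combine using the Brahmagupta–Fibonacci identity (a² + b²)(c² + d²) = (ac − bd)² + (ad + bc)² = (ac + bd)² + (ad − bc)²:
  37 · 41 = 1517: from (1² + 6²)(4² + 5²), take (1·4 − 6·5, 1·5 + 6·4) = (4 − 30, 5 + 24) = (-26, 29); dropping signs (only squares matter) gives (26, 29); check 26² + 29² = 676 + 841 = 1517 ✓.
Step 4: Order so x ≤ y and verify: 26² + 29² = 676 + 841 = 1517 = n. ✓

n = 1517 = 26² + 29² (one valid representation with x ≤ y).


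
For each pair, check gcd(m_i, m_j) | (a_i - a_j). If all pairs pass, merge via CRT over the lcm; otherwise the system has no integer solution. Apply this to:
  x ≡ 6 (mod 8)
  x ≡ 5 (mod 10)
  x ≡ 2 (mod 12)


Moduli 8, 10, 12 are not pairwise coprime, so CRT works modulo lcm(m_i) when all pairwise compatibility conditions hold.
Pairwise compatibility: gcd(m_i, m_j) must divide a_i - a_j for every pair.
Merge one congruence at a time:
  Start: x ≡ 6 (mod 8).
  Combine with x ≡ 5 (mod 10): gcd(8, 10) = 2, and 5 - 6 = -1 is NOT divisible by 2.
    ⇒ system is inconsistent (no integer solution).

No solution (the system is inconsistent).


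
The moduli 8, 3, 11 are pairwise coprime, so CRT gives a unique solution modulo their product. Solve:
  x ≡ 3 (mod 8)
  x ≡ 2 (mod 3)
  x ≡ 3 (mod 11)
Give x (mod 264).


Moduli 8, 3, 11 are pairwise coprime; by CRT there is a unique solution modulo M = 8 · 3 · 11 = 264.
Solve pairwise, accumulating the modulus:
  Start with x ≡ 3 (mod 8).
  Combine with x ≡ 2 (mod 3): since gcd(8, 3) = 1, we get a unique residue mod 24.
    Write x = 3 + 8·t and substitute into x ≡ 2 (mod 3): 8·t ≡ 2 − 3 = -1 (mod 3).
    Reduce coefficients mod 3: 2·t ≡ 2 (mod 3).
    The inverse of 2 mod 3 is 2 (since 2·2 = 4 = 1·3 + 1), so t ≡ 2·2 = 4 ≡ 1 (mod 3).
    Then x = 3 + 8·1 = 11, valid modulo lcm(8, 3) = 24: x ≡ 11 (mod 24).
  Combine with x ≡ 3 (mod 11): since gcd(24, 11) = 1, we get a unique residue mod 264.
    Write x = 11 + 24·t and substitute into x ≡ 3 (mod 11): 24·t ≡ 3 − 11 = -8 (mod 11).
    Reduce coefficients mod 11: 2·t ≡ 3 (mod 11).
    The inverse of 2 mod 11 is 6 (since 2·6 = 12 = 1·11 + 1), so t ≡ 6·3 = 18 ≡ 7 (mod 11).
    Then x = 11 + 24·7 = 179, valid modulo lcm(24, 11) = 264: x ≡ 179 (mod 264).
Verify: 179 mod 8 = 3 ✓, 179 mod 3 = 2 ✓, 179 mod 11 = 3 ✓.

x ≡ 179 (mod 264).


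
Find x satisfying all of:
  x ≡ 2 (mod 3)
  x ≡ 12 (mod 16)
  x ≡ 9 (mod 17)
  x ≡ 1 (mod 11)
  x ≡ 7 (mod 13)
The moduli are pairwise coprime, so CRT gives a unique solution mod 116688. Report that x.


Product of moduli M = 3 · 16 · 17 · 11 · 13 = 116688.
Merge one congruence at a time:
  Start: x ≡ 2 (mod 3).
  Combine with x ≡ 12 (mod 16); new modulus lcm = 48.
    Write x = 2 + 3·t and substitute into x ≡ 12 (mod 16): 3·t ≡ 12 − 2 = 10 (mod 16).
    The inverse of 3 mod 16 is 11 (since 3·11 = 33 = 2·16 + 1), so t ≡ 11·10 = 110 ≡ 14 (mod 16).
    Then x = 2 + 3·14 = 44, valid modulo lcm(3, 16) = 48: x ≡ 44 (mod 48).
  Combine with x ≡ 9 (mod 17); new modulus lcm = 816.
    Write x = 44 + 48·t and substitute into x ≡ 9 (mod 17): 48·t ≡ 9 − 44 = -35 (mod 17).
    Reduce coefficients mod 17: 14·t ≡ 16 (mod 17).
    The inverse of 14 mod 17 is 11 (since 14·11 = 154 = 9·17 + 1), so t ≡ 11·16 = 176 ≡ 6 (mod 17).
    Then x = 44 + 48·6 = 332, valid modulo lcm(48, 17) = 816: x ≡ 332 (mod 816).
  Combine with x ≡ 1 (mod 11); new modulus lcm = 8976.
    Write x = 332 + 816·t and substitute into x ≡ 1 (mod 11): 816·t ≡ 1 − 332 = -331 (mod 11).
    Reduce coefficients mod 11: 2·t ≡ 10 (mod 11).
    The inverse of 2 mod 11 is 6 (since 2·6 = 12 = 1·11 + 1), so t ≡ 6·10 = 60 ≡ 5 (mod 11).
    Then x = 332 + 816·5 = 4412, valid modulo lcm(816, 11) = 8976: x ≡ 4412 (mod 8976).
  Combine with x ≡ 7 (mod 13); new modulus lcm = 116688.
    Write x = 4412 + 8976·t and substitute into x ≡ 7 (mod 13): 8976·t ≡ 7 − 4412 = -4405 (mod 13).
    Reduce coefficients mod 13: 6·t ≡ 2 (mod 13).
    The inverse of 6 mod 13 is 11 (since 6·11 = 66 = 5·13 + 1), so t ≡ 11·2 = 22 ≡ 9 (mod 13).
    Then x = 4412 + 8976·9 = 85196, valid modulo lcm(8976, 13) = 116688: x ≡ 85196 (mod 116688).
Verify against each original: 85196 mod 3 = 2, 85196 mod 16 = 12, 85196 mod 17 = 9, 85196 mod 11 = 1, 85196 mod 13 = 7.

x ≡ 85196 (mod 116688).


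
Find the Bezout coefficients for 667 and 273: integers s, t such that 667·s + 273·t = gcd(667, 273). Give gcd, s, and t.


Euclidean algorithm on (667, 273) — divide until remainder is 0:
  667 = 2 · 273 + 121
  273 = 2 · 121 + 31
  121 = 3 · 31 + 28
  31 = 1 · 28 + 3
  28 = 9 · 3 + 1
  3 = 3 · 1 + 0
gcd(667, 273) = 1.
Track Bezout coefficients alongside the remainders: start with r₀ = 667 = a·1 + b·0 (s = 1, t = 0) and r₁ = 273 = a·0 + b·1 (s = 0, t = 1); each new remainder r_{k+1} = r_{k-1} − q_k·r_k inherits s_{k+1} = s_{k-1} − q_k·s_k, t_{k+1} = t_{k-1} − q_k·t_k, so r_k = a·s_k + b·t_k at every step:
  q = 2: r = 121, s = 1 − 2·0 = 1, t = 0 − 2·1 = -2  (check: 667·1 + 273·(-2) = 121)
  q = 2: r = 31, s = 0 − 2·1 = -2, t = 1 − 2·(-2) = 5  (check: 667·(-2) + 273·5 = 31)
  q = 3: r = 28, s = 1 − 3·(-2) = 7, t = -2 − 3·5 = -17  (check: 667·7 + 273·(-17) = 28)
  q = 1: r = 3, s = -2 − 1·7 = -9, t = 5 − 1·(-17) = 22  (check: 667·(-9) + 273·22 = 3)
  q = 9: r = 1, s = 7 − 9·(-9) = 88, t = -17 − 9·22 = -215  (check: 667·88 + 273·(-215) = 1)
The row with r = 1 (the gcd) gives the Bezout coefficients s = 88, t = -215.
Result: 667 · (88) + 273 · (-215) = 1.

gcd(667, 273) = 1; s = 88, t = -215 (check: 667·88 + 273·(-215) = 1).


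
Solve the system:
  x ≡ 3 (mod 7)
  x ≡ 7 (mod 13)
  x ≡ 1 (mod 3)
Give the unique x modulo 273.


Moduli 7, 13, 3 are pairwise coprime; by CRT there is a unique solution modulo M = 7 · 13 · 3 = 273.
Solve pairwise, accumulating the modulus:
  Start with x ≡ 3 (mod 7).
  Combine with x ≡ 7 (mod 13): since gcd(7, 13) = 1, we get a unique residue mod 91.
    Write x = 3 + 7·t and substitute into x ≡ 7 (mod 13): 7·t ≡ 7 − 3 = 4 (mod 13).
    The inverse of 7 mod 13 is 2 (since 7·2 = 14 = 1·13 + 1), so t ≡ 2·4 = 8 ≡ 8 (mod 13).
    Then x = 3 + 7·8 = 59, valid modulo lcm(7, 13) = 91: x ≡ 59 (mod 91).
  Combine with x ≡ 1 (mod 3): since gcd(91, 3) = 1, we get a unique residue mod 273.
    Write x = 59 + 91·t and substitute into x ≡ 1 (mod 3): 91·t ≡ 1 − 59 = -58 (mod 3).
    Reduce coefficients mod 3: 1·t ≡ 2 (mod 3).
    So t ≡ 2 (mod 3).
    Then x = 59 + 91·2 = 241, valid modulo lcm(91, 3) = 273: x ≡ 241 (mod 273).
Verify: 241 mod 7 = 3 ✓, 241 mod 13 = 7 ✓, 241 mod 3 = 1 ✓.

x ≡ 241 (mod 273).


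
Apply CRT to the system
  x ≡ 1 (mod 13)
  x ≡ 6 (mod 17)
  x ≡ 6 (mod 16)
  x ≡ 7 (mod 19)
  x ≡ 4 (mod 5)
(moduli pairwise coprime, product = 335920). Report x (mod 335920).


Product of moduli M = 13 · 17 · 16 · 19 · 5 = 335920.
Merge one congruence at a time:
  Start: x ≡ 1 (mod 13).
  Combine with x ≡ 6 (mod 17); new modulus lcm = 221.
    Write x = 1 + 13·t and substitute into x ≡ 6 (mod 17): 13·t ≡ 6 − 1 = 5 (mod 17).
    The inverse of 13 mod 17 is 4 (since 13·4 = 52 = 3·17 + 1), so t ≡ 4·5 = 20 ≡ 3 (mod 17).
    Then x = 1 + 13·3 = 40, valid modulo lcm(13, 17) = 221: x ≡ 40 (mod 221).
  Combine with x ≡ 6 (mod 16); new modulus lcm = 3536.
    Write x = 40 + 221·t and substitute into x ≡ 6 (mod 16): 221·t ≡ 6 − 40 = -34 (mod 16).
    Reduce coefficients mod 16: 13·t ≡ 14 (mod 16).
    The inverse of 13 mod 16 is 5 (since 13·5 = 65 = 4·16 + 1), so t ≡ 5·14 = 70 ≡ 6 (mod 16).
    Then x = 40 + 221·6 = 1366, valid modulo lcm(221, 16) = 3536: x ≡ 1366 (mod 3536).
  Combine with x ≡ 7 (mod 19); new modulus lcm = 67184.
    Write x = 1366 + 3536·t and substitute into x ≡ 7 (mod 19): 3536·t ≡ 7 − 1366 = -1359 (mod 19).
    Reduce coefficients mod 19: 2·t ≡ 9 (mod 19).
    The inverse of 2 mod 19 is 10 (since 2·10 = 20 = 1·19 + 1), so t ≡ 10·9 = 90 ≡ 14 (mod 19).
    Then x = 1366 + 3536·14 = 50870, valid modulo lcm(3536, 19) = 67184: x ≡ 50870 (mod 67184).
  Combine with x ≡ 4 (mod 5); new modulus lcm = 335920.
    Write x = 50870 + 67184·t and substitute into x ≡ 4 (mod 5): 67184·t ≡ 4 − 50870 = -50866 (mod 5).
    Reduce coefficients mod 5: 4·t ≡ 4 (mod 5).
    The inverse of 4 mod 5 is 4 (since 4·4 = 16 = 3·5 + 1), so t ≡ 4·4 = 16 ≡ 1 (mod 5).
    Then x = 50870 + 67184·1 = 118054, valid modulo lcm(67184, 5) = 335920: x ≡ 118054 (mod 335920).
Verify against each original: 118054 mod 13 = 1, 118054 mod 17 = 6, 118054 mod 16 = 6, 118054 mod 19 = 7, 118054 mod 5 = 4.

x ≡ 118054 (mod 335920).


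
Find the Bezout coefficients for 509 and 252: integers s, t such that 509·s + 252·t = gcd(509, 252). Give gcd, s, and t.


Euclidean algorithm on (509, 252) — divide until remainder is 0:
  509 = 2 · 252 + 5
  252 = 50 · 5 + 2
  5 = 2 · 2 + 1
  2 = 2 · 1 + 0
gcd(509, 252) = 1.
Track Bezout coefficients alongside the remainders: start with r₀ = 509 = a·1 + b·0 (s = 1, t = 0) and r₁ = 252 = a·0 + b·1 (s = 0, t = 1); each new remainder r_{k+1} = r_{k-1} − q_k·r_k inherits s_{k+1} = s_{k-1} − q_k·s_k, t_{k+1} = t_{k-1} − q_k·t_k, so r_k = a·s_k + b·t_k at every step:
  q = 2: r = 5, s = 1 − 2·0 = 1, t = 0 − 2·1 = -2  (check: 509·1 + 252·(-2) = 5)
  q = 50: r = 2, s = 0 − 50·1 = -50, t = 1 − 50·(-2) = 101  (check: 509·(-50) + 252·101 = 2)
  q = 2: r = 1, s = 1 − 2·(-50) = 101, t = -2 − 2·101 = -204  (check: 509·101 + 252·(-204) = 1)
The row with r = 1 (the gcd) gives the Bezout coefficients s = 101, t = -204.
Result: 509 · (101) + 252 · (-204) = 1.

gcd(509, 252) = 1; s = 101, t = -204 (check: 509·101 + 252·(-204) = 1).


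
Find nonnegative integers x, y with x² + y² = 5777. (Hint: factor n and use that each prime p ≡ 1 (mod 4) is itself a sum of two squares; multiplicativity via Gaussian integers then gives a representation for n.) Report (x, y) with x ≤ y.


Step 1: Factor n = 5777 = 53 · 109.
Step 2: Check the mod-4 condition on each prime factor: 53 ≡ 1 (mod 4), exponent 1; 109 ≡ 1 (mod 4), exponent 1.
All primes ≡ 3 (mod 4) appear to even exponent (or don't appear), so by the two-squares theorem n IS expressible as a sum of two squares.
Step 3: Build a representation. Here n = 53 · 109 is a product of primes ≡ 1 (mod 4). Each prime p ≡ 1 (mod 4) is itself a sum of two squares; find a² by testing p − a² for a perfect square:
  53: 53 − 1² = 52, 53 − 2² = 49 = 7² ⇒ 53 = 2² + 7².
  109: 109 − 1² = 108, 109 − 2² = 105, 109 − 3² = 100 = 10² ⇒ 109 = 3² + 10².
  Combine using the Brahmagupta–Fibonacci identity (a² + b²)(c² + d²) = (ac − bd)² + (ad + bc)² = (ac + bd)² + (ad − bc)²:
  53 · 109 = 5777: from (2² + 7²)(3² + 10²), take (2·3 − 7·10, 2·10 + 7·3) = (6 − 70, 20 + 21) = (-64, 41); dropping signs (only squares matter) gives (64, 41); check 64² + 41² = 4096 + 1681 = 5777 ✓.
Step 4: Order so x ≤ y and verify: 41² + 64² = 1681 + 4096 = 5777 = n. ✓

n = 5777 = 41² + 64² (one valid representation with x ≤ y).


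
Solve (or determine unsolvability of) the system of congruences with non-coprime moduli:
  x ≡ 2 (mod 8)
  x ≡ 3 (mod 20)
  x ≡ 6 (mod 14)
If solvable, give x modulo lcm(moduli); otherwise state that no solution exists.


Moduli 8, 20, 14 are not pairwise coprime, so CRT works modulo lcm(m_i) when all pairwise compatibility conditions hold.
Pairwise compatibility: gcd(m_i, m_j) must divide a_i - a_j for every pair.
Merge one congruence at a time:
  Start: x ≡ 2 (mod 8).
  Combine with x ≡ 3 (mod 20): gcd(8, 20) = 4, and 3 - 2 = 1 is NOT divisible by 4.
    ⇒ system is inconsistent (no integer solution).

No solution (the system is inconsistent).


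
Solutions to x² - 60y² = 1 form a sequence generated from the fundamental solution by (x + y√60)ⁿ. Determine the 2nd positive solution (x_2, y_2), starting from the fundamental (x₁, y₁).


Step 1: Find the fundamental solution (x₁, y₁) of x² - 60y² = 1.
  Expand √60 as a continued fraction. a₀ = ⌊√60⌋ = 7; iterate m_{k+1} = d_k·a_k − m_k, d_{k+1} = (60 − m_{k+1}²)/d_k, a_{k+1} = ⌊(a₀ + m_{k+1})/d_{k+1}⌋ (starting m₀ = 0, d₀ = 1), with convergents p_k = a_k·p_{k-1} + p_{k-2}, q_k = a_k·q_{k-1} + q_{k-2} (p₋₁ = 1, q₋₁ = 0):
  k = 0: a₀ = 7; p₀/q₀ = 7/1; p₀² − 60·q₀² = 49 − 60 = -11.
  k = 1: m = 7, d = 11, a = ⌊(7 + 7)/11⌋ = 1; p/q = (1·7 + 1)/(1·1 + 0) = 8/1; p² − 60·q² = 64 − 60 = 4.
  k = 2: m = 4, d = 4, a = ⌊(7 + 4)/4⌋ = 2; p/q = (2·8 + 7)/(2·1 + 1) = 23/3; p² − 60·q² = 529 − 540 = -11.
  k = 3: m = 4, d = 11, a = ⌊(7 + 4)/11⌋ = 1; p/q = (1·23 + 8)/(1·3 + 1) = 31/4; p² − 60·q² = 961 − 960 = 1.
  The first convergent with p² − 60·q² = 1 gives the fundamental solution (x₁, y₁) = (31, 4).
Step 2: Apply the recurrence (x_{n+1}, y_{n+1}) = (x₁x_n + 60y₁y_n, x₁y_n + y₁x_n) repeatedly.
  From (x_1, y_1) = (31, 4): x_2 = 31·31 + 60·4·4 = 1921; y_2 = 31·4 + 4·31 = 248.
Step 3: Verify x_2² - 60·y_2² = 3690241 - 3690240 = 1 (should be 1). ✓

(x_1, y_1) = (31, 4); (x_2, y_2) = (1921, 248).


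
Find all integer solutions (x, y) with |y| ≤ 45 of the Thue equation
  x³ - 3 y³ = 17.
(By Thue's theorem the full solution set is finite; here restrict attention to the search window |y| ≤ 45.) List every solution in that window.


The equation is x³ - 3y³ = 17. For fixed y, x³ = 3·y³ + 17, so a solution requires the RHS to be a perfect cube.
Strategy: iterate y from -45 to 45, compute RHS = 3·y³ + 17, and check whether it is a (positive or negative) perfect cube.
Check small values of y:
  y = 0: RHS = 17 is not a perfect cube.
  y = 1: RHS = 20 is not a perfect cube.
  y = -1: RHS = 14 is not a perfect cube.
  y = 2: RHS = 41 is not a perfect cube.
  y = -2: RHS = -7 is not a perfect cube.
  y = 3: RHS = 98 is not a perfect cube.
  y = -3: RHS = -64 = (-4)³ ⇒ x = -4 works.
Continuing the search up to |y| = 45 finds no further solutions beyond those listed.
Collected solutions: (-4, -3).

Solutions (with |y| ≤ 45): (-4, -3).


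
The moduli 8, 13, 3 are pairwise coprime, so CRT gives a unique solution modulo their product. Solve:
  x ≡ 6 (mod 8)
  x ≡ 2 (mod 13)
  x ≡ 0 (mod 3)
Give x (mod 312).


Moduli 8, 13, 3 are pairwise coprime; by CRT there is a unique solution modulo M = 8 · 13 · 3 = 312.
Solve pairwise, accumulating the modulus:
  Start with x ≡ 6 (mod 8).
  Combine with x ≡ 2 (mod 13): since gcd(8, 13) = 1, we get a unique residue mod 104.
    Write x = 6 + 8·t and substitute into x ≡ 2 (mod 13): 8·t ≡ 2 − 6 = -4 (mod 13).
    Reduce coefficients mod 13: 8·t ≡ 9 (mod 13).
    The inverse of 8 mod 13 is 5 (since 8·5 = 40 = 3·13 + 1), so t ≡ 5·9 = 45 ≡ 6 (mod 13).
    Then x = 6 + 8·6 = 54, valid modulo lcm(8, 13) = 104: x ≡ 54 (mod 104).
  Combine with x ≡ 0 (mod 3): since gcd(104, 3) = 1, we get a unique residue mod 312.
    Write x = 54 + 104·t and substitute into x ≡ 0 (mod 3): 104·t ≡ 0 − 54 = -54 (mod 3).
    Reduce coefficients mod 3: 2·t ≡ 0 (mod 3).
    The inverse of 2 mod 3 is 2 (since 2·2 = 4 = 1·3 + 1), so t ≡ 2·0 = 0 ≡ 0 (mod 3).
    Then x = 54 + 104·0 = 54, valid modulo lcm(104, 3) = 312: x ≡ 54 (mod 312).
Verify: 54 mod 8 = 6 ✓, 54 mod 13 = 2 ✓, 54 mod 3 = 0 ✓.

x ≡ 54 (mod 312).


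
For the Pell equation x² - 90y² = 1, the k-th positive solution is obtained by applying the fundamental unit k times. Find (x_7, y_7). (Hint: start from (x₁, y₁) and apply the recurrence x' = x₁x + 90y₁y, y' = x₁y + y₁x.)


Step 1: Find the fundamental solution (x₁, y₁) of x² - 90y² = 1.
  Expand √90 as a continued fraction. a₀ = ⌊√90⌋ = 9; iterate m_{k+1} = d_k·a_k − m_k, d_{k+1} = (90 − m_{k+1}²)/d_k, a_{k+1} = ⌊(a₀ + m_{k+1})/d_{k+1}⌋ (starting m₀ = 0, d₀ = 1), with convergents p_k = a_k·p_{k-1} + p_{k-2}, q_k = a_k·q_{k-1} + q_{k-2} (p₋₁ = 1, q₋₁ = 0):
  k = 0: a₀ = 9; p₀/q₀ = 9/1; p₀² − 90·q₀² = 81 − 90 = -9.
  k = 1: m = 9, d = 9, a = ⌊(9 + 9)/9⌋ = 2; p/q = (2·9 + 1)/(2·1 + 0) = 19/2; p² − 90·q² = 361 − 360 = 1.
  The first convergent with p² − 90·q² = 1 gives the fundamental solution (x₁, y₁) = (19, 2).
Step 2: Apply the recurrence (x_{n+1}, y_{n+1}) = (x₁x_n + 90y₁y_n, x₁y_n + y₁x_n) repeatedly.
  From (x_1, y_1) = (19, 2): x_2 = 19·19 + 90·2·2 = 721; y_2 = 19·2 + 2·19 = 76.
  From (x_2, y_2) = (721, 76): x_3 = 19·721 + 90·2·76 = 27379; y_3 = 19·76 + 2·721 = 2886.
  From (x_3, y_3) = (27379, 2886): x_4 = 19·27379 + 90·2·2886 = 1039681; y_4 = 19·2886 + 2·27379 = 109592.
  From (x_4, y_4) = (1039681, 109592): x_5 = 19·1039681 + 90·2·109592 = 39480499; y_5 = 19·109592 + 2·1039681 = 4161610.
  From (x_5, y_5) = (39480499, 4161610): x_6 = 19·39480499 + 90·2·4161610 = 1499219281; y_6 = 19·4161610 + 2·39480499 = 158031588.
  From (x_6, y_6) = (1499219281, 158031588): x_7 = 19·1499219281 + 90·2·158031588 = 56930852179; y_7 = 19·158031588 + 2·1499219281 = 6001038734.
Step 3: Verify x_7² - 90·y_7² = 3241121929827149048041 - 3241121929827149048040 = 1 (should be 1). ✓

(x_1, y_1) = (19, 2); (x_7, y_7) = (56930852179, 6001038734).


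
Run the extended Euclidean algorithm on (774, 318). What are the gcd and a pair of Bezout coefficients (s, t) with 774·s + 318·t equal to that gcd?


Euclidean algorithm on (774, 318) — divide until remainder is 0:
  774 = 2 · 318 + 138
  318 = 2 · 138 + 42
  138 = 3 · 42 + 12
  42 = 3 · 12 + 6
  12 = 2 · 6 + 0
gcd(774, 318) = 6.
Track Bezout coefficients alongside the remainders: start with r₀ = 774 = a·1 + b·0 (s = 1, t = 0) and r₁ = 318 = a·0 + b·1 (s = 0, t = 1); each new remainder r_{k+1} = r_{k-1} − q_k·r_k inherits s_{k+1} = s_{k-1} − q_k·s_k, t_{k+1} = t_{k-1} − q_k·t_k, so r_k = a·s_k + b·t_k at every step:
  q = 2: r = 138, s = 1 − 2·0 = 1, t = 0 − 2·1 = -2  (check: 774·1 + 318·(-2) = 138)
  q = 2: r = 42, s = 0 − 2·1 = -2, t = 1 − 2·(-2) = 5  (check: 774·(-2) + 318·5 = 42)
  q = 3: r = 12, s = 1 − 3·(-2) = 7, t = -2 − 3·5 = -17  (check: 774·7 + 318·(-17) = 12)
  q = 3: r = 6, s = -2 − 3·7 = -23, t = 5 − 3·(-17) = 56  (check: 774·(-23) + 318·56 = 6)
The row with r = 6 (the gcd) gives the Bezout coefficients s = -23, t = 56.
Result: 774 · (-23) + 318 · (56) = 6.

gcd(774, 318) = 6; s = -23, t = 56 (check: 774·(-23) + 318·56 = 6).
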